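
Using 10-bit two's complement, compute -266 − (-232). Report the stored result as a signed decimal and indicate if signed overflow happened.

-34; no overflow

-266 → 1011110110
-232 → 1100011000
Subtract via negate-and-add: invert 1100011000 + 1 = 0011101000 (i.e. 232).
  1011110110
+ 0011101000
= 1111011110
Result 1111011110: MSB = 1 → 990 − 1024 = -34.
Addends (after negating the subtrahend) have opposite signs, so signed overflow cannot occur.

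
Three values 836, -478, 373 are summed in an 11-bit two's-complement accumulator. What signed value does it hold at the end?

731

836 + (-478) = 358 (00101100110)
358 + 373 = 731 (01011011011)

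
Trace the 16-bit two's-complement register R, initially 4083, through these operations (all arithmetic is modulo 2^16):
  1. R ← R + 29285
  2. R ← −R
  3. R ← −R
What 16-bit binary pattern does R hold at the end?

1000001001011000

Start: R = 4083 = 0000111111110011.
R = 4083 + 29285 = 33368; wraps to -32168 = 1000001001011000
R = −(-32168) = 32168 = 0111110110101000
R = −(32168) = -32168 = 1000001001011000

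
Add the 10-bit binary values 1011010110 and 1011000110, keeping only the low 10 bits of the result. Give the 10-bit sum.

0110011100

  1011010110
+ 1011000110
= 0110011100  (discard carry-out 1)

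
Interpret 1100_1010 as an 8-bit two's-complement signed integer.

MSB is 1, so the value is negative.
Invert: 00110101. Add 1: 00110110 = 54. So the value is −54.

-54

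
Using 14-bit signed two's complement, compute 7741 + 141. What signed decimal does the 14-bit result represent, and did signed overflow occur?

7882; no overflow

7741 → 01111000111101
141 → 00000010001101
  01111000111101
+ 00000010001101
= 01111011001010
Result 01111011001010: MSB = 0 → value 7882.
Both addends are non-negative and so is the stored result: no signed overflow.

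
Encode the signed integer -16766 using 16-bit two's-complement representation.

1011111010000010

|-16766| = 16766 = 0100000101111110 in 16 bits.
Invert the bits: 1011111010000001. Add 1: 1011111010000010.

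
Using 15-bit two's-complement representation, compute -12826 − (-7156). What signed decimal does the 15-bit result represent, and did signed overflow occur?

-12826 → 100110111100110
-7156 → 110010000001100
Subtract via negate-and-add: invert 110010000001100 + 1 = 001101111110100 (i.e. 7156).
  100110111100110
+ 001101111110100
= 110100111011010
Result 110100111011010: MSB = 1 → 27098 − 32768 = -5670.
Addends (after negating the subtrahend) have opposite signs, so signed overflow cannot occur.

-5670; no overflow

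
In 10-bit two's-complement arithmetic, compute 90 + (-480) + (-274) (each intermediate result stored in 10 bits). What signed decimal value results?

360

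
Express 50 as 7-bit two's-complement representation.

0110010

50 is non-negative, so write it directly in 7 bits: 0110010.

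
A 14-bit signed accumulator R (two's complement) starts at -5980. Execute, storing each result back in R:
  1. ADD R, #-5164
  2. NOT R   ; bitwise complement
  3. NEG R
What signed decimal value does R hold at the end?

Start: R = -5980 = 10100010100100.
R = -5980 + (-5164) = -11144; wraps to 5240 = 01010001111000
R = NOT 01010001111000 = 10101110000111 = -5241
R = −(-5241) = 5241 = 01010001111001

5241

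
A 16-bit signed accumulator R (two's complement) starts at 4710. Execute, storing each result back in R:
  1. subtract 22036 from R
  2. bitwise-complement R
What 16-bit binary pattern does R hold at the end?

0100001110101101

Start: R = 4710 = 0001001001100110.
R = 4710 − 22036 = -17326 = 1011110001010010
R = NOT 1011110001010010 = 0100001110101101 = 17325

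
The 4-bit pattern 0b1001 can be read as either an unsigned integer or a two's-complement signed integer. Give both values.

unsigned = 9, signed = -7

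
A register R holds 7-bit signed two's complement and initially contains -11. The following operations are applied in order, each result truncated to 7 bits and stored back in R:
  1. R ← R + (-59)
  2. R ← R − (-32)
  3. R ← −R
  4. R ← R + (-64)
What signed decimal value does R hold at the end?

-26

Start: R = -11 = 1110101.
R = -11 + (-59) = -70; wraps to 58 = 0111010
R = 58 − (-32) = 90; wraps to -38 = 1011010
R = −(-38) = 38 = 0100110
R = 38 + (-64) = -26 = 1100110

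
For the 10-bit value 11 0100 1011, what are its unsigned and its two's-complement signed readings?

unsigned = 843, signed = -181

Unsigned: 1101001011 = 843.
Signed: MSB=1 → 843 − 1024 = -181.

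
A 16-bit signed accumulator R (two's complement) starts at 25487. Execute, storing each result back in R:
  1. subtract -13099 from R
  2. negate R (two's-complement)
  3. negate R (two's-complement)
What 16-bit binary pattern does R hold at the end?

Start: R = 25487 = 0110001110001111.
R = 25487 − (-13099) = 38586; wraps to -26950 = 1001011010111010
R = −(-26950) = 26950 = 0110100101000110
R = −(26950) = -26950 = 1001011010111010

1001011010111010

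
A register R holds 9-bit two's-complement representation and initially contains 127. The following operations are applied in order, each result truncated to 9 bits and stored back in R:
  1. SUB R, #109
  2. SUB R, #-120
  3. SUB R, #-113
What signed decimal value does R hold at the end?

251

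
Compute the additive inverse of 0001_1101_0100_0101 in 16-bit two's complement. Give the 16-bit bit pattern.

1110001010111011

Invert: 1110001010111010. Add 1: 1110001010111011.
Check: 0001110101000101 = 7493, 1110001010111011 = -7493.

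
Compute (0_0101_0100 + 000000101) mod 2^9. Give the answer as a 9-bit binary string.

001011001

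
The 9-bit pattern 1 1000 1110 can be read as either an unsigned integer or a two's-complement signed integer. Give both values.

unsigned = 398, signed = -114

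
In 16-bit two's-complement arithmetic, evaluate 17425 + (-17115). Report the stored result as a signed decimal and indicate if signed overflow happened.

310; no overflow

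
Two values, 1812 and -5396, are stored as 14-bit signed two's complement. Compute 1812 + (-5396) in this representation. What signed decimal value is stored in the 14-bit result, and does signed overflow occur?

-3584; no overflow

1812 → 00011100010100
-5396 → 10101011101100
  00011100010100
+ 10101011101100
= 11001000000000
Result 11001000000000: MSB = 1 → 12800 − 16384 = -3584.
Addends have opposite signs, so signed overflow cannot occur.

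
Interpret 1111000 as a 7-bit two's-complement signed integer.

-8

MSB is 1, so the value is negative.
Unsigned reading: 120. Subtract 2^7 = 128: 120 − 128 = -8.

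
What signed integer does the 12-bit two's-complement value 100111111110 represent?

MSB is 1, so the value is negative.
Invert: 011000000001. Add 1: 011000000010 = 1538. So the value is −1538.

-1538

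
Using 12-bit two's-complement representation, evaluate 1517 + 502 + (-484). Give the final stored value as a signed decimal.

1517 + 502 = 2019 (011111100011)
2019 + (-484) = 1535 (010111111111)

1535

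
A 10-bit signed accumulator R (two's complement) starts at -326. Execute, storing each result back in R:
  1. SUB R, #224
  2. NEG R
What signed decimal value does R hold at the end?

-474

Start: R = -326 = 1010111010.
R = -326 − 224 = -550; wraps to 474 = 0111011010
R = −(474) = -474 = 1000100110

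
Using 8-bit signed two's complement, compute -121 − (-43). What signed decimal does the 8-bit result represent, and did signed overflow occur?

-78; no overflow

-121 → 10000111
-43 → 11010101
Subtract via negate-and-add: invert 11010101 + 1 = 00101011 (i.e. 43).
  10000111
+ 00101011
= 10110010
Result 10110010: MSB = 1 → 178 − 256 = -78.
Addends (after negating the subtrahend) have opposite signs, so signed overflow cannot occur.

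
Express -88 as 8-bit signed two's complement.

|-88| = 88 = 01011000 in 8 bits.
Invert the bits: 10100111. Add 1: 10101000.
Check: 10101000 reads as 168 − 256 = -88.

10101000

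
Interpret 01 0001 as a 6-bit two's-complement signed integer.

17

MSB is 0, so the value is non-negative: 010001 = 17.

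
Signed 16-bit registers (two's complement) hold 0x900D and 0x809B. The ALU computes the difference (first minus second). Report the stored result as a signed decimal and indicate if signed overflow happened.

3954; no overflow

0x900D = 1001000000001101 = -28659 (signed)
0x809B = 1000000010011011 = -32613 (signed)
Subtract via negate-and-add: invert 1000000010011011 + 1 = 0111111101100101 (i.e. 32613).
  1001000000001101
+ 0111111101100101
= 0000111101110010  (discard carry-out 1)
Result 0000111101110010: MSB = 0 → value 3954.
Addends (after negating the subtrahend) have opposite signs, so signed overflow cannot occur.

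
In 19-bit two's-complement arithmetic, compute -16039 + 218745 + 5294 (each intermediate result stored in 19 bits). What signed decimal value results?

-16039 + 218745 = 202706 (0110001011111010010)
202706 + 5294 = 208000 (0110010110010000000)

208000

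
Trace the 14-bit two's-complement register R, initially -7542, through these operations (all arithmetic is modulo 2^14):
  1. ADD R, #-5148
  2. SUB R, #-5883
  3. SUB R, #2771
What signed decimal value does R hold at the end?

6806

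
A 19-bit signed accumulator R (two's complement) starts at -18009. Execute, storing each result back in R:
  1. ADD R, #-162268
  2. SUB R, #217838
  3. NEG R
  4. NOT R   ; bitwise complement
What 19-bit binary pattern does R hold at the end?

0011110110011011100

Start: R = -18009 = 1111011100110100111.
R = -18009 + (-162268) = -180277 = 1010011111111001011
R = -180277 − 217838 = -398115; wraps to 126173 = 0011110110011011101
R = −(126173) = -126173 = 1100001001100100011
R = NOT 1100001001100100011 = 0011110110011011100 = 126172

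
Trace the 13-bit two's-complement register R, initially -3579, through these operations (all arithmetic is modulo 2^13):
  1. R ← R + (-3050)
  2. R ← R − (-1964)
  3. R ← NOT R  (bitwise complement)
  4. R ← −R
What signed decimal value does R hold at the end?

3528

Start: R = -3579 = 1001000000101.
R = -3579 + (-3050) = -6629; wraps to 1563 = 0011000011011
R = 1563 − (-1964) = 3527 = 0110111000111
R = NOT 0110111000111 = 1001000111000 = -3528
R = −(-3528) = 3528 = 0110111001000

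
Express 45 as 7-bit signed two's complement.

45 is non-negative, so write it directly in 7 bits: 0101101.

0101101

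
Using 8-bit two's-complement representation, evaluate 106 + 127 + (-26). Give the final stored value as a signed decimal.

106 + 127 = 233 → wraps to -23 (11101001)
-23 + (-26) = -49 (11001111)

-49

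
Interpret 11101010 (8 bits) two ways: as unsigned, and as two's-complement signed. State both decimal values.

Unsigned: 11101010 = 234.
Signed: MSB=1 → 234 − 256 = -22.

unsigned = 234, signed = -22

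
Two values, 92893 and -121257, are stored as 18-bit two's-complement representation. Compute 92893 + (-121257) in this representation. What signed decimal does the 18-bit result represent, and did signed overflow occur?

92893 → 010110101011011101
-121257 → 100010011001010111
  010110101011011101
+ 100010011001010111
= 111001000100110100
Result 111001000100110100: MSB = 1 → 233780 − 262144 = -28364.
Addends have opposite signs, so signed overflow cannot occur.

-28364; no overflow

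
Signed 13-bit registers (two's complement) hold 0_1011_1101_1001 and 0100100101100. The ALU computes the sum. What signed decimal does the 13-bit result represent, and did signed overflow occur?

0_1011_1101_1001 → 0101111011001 = 3033 (signed)
0100100101100 = 2348 (signed)
  0101111011001
+ 0100100101100
= 1010100000101
Result 1010100000101: MSB = 1 → 5381 − 8192 = -2811.
Both addends are non-negative but the stored result is negative: signed overflow. The true value 3033 + 2348 = 5381 lies outside [-4096, 4095].

-2811; overflow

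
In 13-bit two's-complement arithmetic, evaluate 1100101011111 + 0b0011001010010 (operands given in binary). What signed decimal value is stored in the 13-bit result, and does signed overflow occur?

1100101011111 = -1697 (signed)
0b0011001010010 → 0011001010010 = 1618 (signed)
  1100101011111
+ 0011001010010
= 1111110110001
Result 1111110110001: MSB = 1 → 8113 − 8192 = -79.
Addends have opposite signs, so signed overflow cannot occur.

-79; no overflow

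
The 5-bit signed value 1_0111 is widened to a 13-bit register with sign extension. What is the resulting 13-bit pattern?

1111111110111

MSB of 10111 is 1; replicate it into the new high bits.
11111111|10111 → 1111111110111 (still -9).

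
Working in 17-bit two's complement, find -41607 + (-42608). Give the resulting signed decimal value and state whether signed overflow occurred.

-41607 → 10101110101111001
-42608 → 10101100110010000
  10101110101111001
+ 10101100110010000
= 01011011100001001  (discard carry-out 1)
Result 01011011100001001: MSB = 0 → value 46857.
Both addends are negative but the stored result is non-negative: signed overflow. The true value -41607 + (-42608) = -84215 lies outside [-65536, 65535].

46857; overflow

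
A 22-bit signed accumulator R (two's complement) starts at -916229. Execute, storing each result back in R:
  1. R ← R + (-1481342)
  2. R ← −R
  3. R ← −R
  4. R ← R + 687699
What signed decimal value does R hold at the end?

-1709872

Start: R = -916229 = 1100100000010011111011.
R = -916229 + (-1481342) = -2397571; wraps to 1796733 = 0110110110101001111101
R = −(1796733) = -1796733 = 1001001001010110000011
R = −(-1796733) = 1796733 = 0110110110101001111101
R = 1796733 + 687699 = 2484432; wraps to -1709872 = 1001011110100011010000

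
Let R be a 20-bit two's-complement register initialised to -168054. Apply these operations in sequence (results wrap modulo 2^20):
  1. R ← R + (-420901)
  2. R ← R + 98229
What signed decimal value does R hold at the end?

-490726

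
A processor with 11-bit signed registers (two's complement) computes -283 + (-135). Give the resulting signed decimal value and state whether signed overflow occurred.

-283 → 11011100101
-135 → 11101111001
  11011100101
+ 11101111001
= 11001011110  (discard carry-out 1)
Result 11001011110: MSB = 1 → 1630 − 2048 = -418.
Both addends are negative and so is the stored result: no signed overflow.

-418; no overflow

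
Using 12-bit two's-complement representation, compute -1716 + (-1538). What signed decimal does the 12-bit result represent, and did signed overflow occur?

842; overflow

-1716 → 100101001100
-1538 → 100111111110
  100101001100
+ 100111111110
= 001101001010  (discard carry-out 1)
Result 001101001010: MSB = 0 → value 842.
Both addends are negative but the stored result is non-negative: signed overflow. The true value -1716 + (-1538) = -3254 lies outside [-2048, 2047].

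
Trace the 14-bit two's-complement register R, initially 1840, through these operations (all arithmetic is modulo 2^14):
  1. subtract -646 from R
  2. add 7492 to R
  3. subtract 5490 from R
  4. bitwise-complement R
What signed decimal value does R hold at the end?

-4489

Start: R = 1840 = 00011100110000.
R = 1840 − (-646) = 2486 = 00100110110110
R = 2486 + 7492 = 9978; wraps to -6406 = 10011011111010
R = -6406 − 5490 = -11896; wraps to 4488 = 01000110001000
R = NOT 01000110001000 = 10111001110111 = -4489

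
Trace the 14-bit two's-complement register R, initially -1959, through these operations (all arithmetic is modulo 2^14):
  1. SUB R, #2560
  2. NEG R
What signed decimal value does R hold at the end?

4519

Start: R = -1959 = 11100001011001.
R = -1959 − 2560 = -4519 = 10111001011001
R = −(-4519) = 4519 = 01000110100111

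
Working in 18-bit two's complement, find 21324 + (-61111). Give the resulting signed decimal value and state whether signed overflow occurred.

21324 → 000101001101001100
-61111 → 110001000101001001
  000101001101001100
+ 110001000101001001
= 110110010010010101
Result 110110010010010101: MSB = 1 → 222357 − 262144 = -39787.
Addends have opposite signs, so signed overflow cannot occur.

-39787; no overflow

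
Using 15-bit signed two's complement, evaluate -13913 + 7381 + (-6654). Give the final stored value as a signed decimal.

-13186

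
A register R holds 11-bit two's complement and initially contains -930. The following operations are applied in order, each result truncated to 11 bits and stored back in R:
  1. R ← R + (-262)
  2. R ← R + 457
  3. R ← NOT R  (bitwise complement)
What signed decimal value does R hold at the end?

Start: R = -930 = 10001011110.
R = -930 + (-262) = -1192; wraps to 856 = 01101011000
R = 856 + 457 = 1313; wraps to -735 = 10100100001
R = NOT 10100100001 = 01011011110 = 734

734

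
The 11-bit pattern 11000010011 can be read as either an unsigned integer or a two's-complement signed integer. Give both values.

unsigned = 1555, signed = -493

Unsigned: 11000010011 = 1555.
Signed: MSB=1 → 1555 − 2048 = -493.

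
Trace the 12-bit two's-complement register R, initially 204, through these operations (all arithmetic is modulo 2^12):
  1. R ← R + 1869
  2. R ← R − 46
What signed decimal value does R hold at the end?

2027

Start: R = 204 = 000011001100.
R = 204 + 1869 = 2073; wraps to -2023 = 100000011001
R = -2023 − 46 = -2069; wraps to 2027 = 011111101011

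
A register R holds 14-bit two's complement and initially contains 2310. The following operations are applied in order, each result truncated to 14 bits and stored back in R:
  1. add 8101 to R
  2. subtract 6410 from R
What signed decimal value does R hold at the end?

Start: R = 2310 = 00100100000110.
R = 2310 + 8101 = 10411; wraps to -5973 = 10100010101011
R = -5973 − 6410 = -12383; wraps to 4001 = 00111110100001

4001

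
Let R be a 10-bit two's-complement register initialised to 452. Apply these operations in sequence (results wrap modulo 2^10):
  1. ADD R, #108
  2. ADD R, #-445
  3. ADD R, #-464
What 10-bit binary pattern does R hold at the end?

1010100011

Start: R = 452 = 0111000100.
R = 452 + 108 = 560; wraps to -464 = 1000110000
R = -464 + (-445) = -909; wraps to 115 = 0001110011
R = 115 + (-464) = -349 = 1010100011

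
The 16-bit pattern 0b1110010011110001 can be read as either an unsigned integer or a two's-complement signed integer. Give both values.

Unsigned: 1110010011110001 = 58609.
Signed: MSB=1 → 58609 − 65536 = -6927.

unsigned = 58609, signed = -6927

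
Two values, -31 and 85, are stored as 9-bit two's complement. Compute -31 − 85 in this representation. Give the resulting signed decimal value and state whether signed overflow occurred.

-116; no overflow

-31 → 111100001
85 → 001010101
Subtract via negate-and-add: invert 001010101 + 1 = 110101011 (i.e. -85).
  111100001
+ 110101011
= 110001100  (discard carry-out 1)
Result 110001100: MSB = 1 → 396 − 512 = -116.
Both addends (after negating the subtrahend) are negative and so is the stored result: no signed overflow.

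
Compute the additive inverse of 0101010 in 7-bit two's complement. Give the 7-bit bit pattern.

1010110

Invert: 1010101. Add 1: 1010110.
Check: 0101010 = 42, 1010110 = -42.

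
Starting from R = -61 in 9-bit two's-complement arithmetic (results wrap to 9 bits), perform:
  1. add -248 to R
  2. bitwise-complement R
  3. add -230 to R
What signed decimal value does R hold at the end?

78

Start: R = -61 = 111000011.
R = -61 + (-248) = -309; wraps to 203 = 011001011
R = NOT 011001011 = 100110100 = -204
R = -204 + (-230) = -434; wraps to 78 = 001001110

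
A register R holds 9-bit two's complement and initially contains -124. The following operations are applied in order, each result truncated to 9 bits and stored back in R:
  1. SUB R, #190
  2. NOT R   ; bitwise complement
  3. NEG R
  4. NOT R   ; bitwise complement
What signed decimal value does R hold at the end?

-200

Start: R = -124 = 110000100.
R = -124 − 190 = -314; wraps to 198 = 011000110
R = NOT 011000110 = 100111001 = -199
R = −(-199) = 199 = 011000111
R = NOT 011000111 = 100111000 = -200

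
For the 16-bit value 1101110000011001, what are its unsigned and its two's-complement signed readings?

unsigned = 56345, signed = -9191

Unsigned: 1101110000011001 = 56345.
Signed: MSB=1 → 56345 − 65536 = -9191.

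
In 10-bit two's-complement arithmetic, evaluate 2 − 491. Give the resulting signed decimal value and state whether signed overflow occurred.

-489; no overflow

2 → 0000000010
491 → 0111101011
Subtract via negate-and-add: invert 0111101011 + 1 = 1000010101 (i.e. -491).
  0000000010
+ 1000010101
= 1000010111
Result 1000010111: MSB = 1 → 535 − 1024 = -489.
Addends (after negating the subtrahend) have opposite signs, so signed overflow cannot occur.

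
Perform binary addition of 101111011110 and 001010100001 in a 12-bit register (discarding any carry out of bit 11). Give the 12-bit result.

111001111111

  101111011110
+ 001010100001
= 111001111111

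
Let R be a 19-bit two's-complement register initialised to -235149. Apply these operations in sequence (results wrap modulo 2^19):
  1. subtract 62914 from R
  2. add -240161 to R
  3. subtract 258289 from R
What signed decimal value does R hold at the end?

252063

Start: R = -235149 = 1000110100101110011.
R = -235149 − 62914 = -298063; wraps to 226225 = 0110111001110110001
R = 226225 + (-240161) = -13936 = 1111100100110010000
R = -13936 − 258289 = -272225; wraps to 252063 = 0111101100010011111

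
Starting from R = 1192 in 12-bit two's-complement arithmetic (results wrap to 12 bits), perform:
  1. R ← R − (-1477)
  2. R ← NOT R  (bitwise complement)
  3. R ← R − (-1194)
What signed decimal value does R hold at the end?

-1476

Start: R = 1192 = 010010101000.
R = 1192 − (-1477) = 2669; wraps to -1427 = 101001101101
R = NOT 101001101101 = 010110010010 = 1426
R = 1426 − (-1194) = 2620; wraps to -1476 = 101000111100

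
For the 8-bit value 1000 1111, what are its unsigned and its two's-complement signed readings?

unsigned = 143, signed = -113

Unsigned: 10001111 = 143.
Signed: MSB=1 → 143 − 256 = -113.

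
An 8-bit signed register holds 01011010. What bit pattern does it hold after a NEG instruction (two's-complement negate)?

Invert: 10100101. Add 1: 10100110.

10100110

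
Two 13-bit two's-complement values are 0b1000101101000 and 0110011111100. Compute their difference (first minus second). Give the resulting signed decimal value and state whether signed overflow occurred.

1132; overflow

0b1000101101000 → 1000101101000 = -3736 (signed)
0110011111100 = 3324 (signed)
Subtract via negate-and-add: invert 0110011111100 + 1 = 1001100000100 (i.e. -3324).
  1000101101000
+ 1001100000100
= 0010001101100  (discard carry-out 1)
Result 0010001101100: MSB = 0 → value 1132.
Both addends (after negating the subtrahend) are negative but the stored result is non-negative: signed overflow. The true value -3736 − 3324 = -7060 lies outside [-4096, 4095].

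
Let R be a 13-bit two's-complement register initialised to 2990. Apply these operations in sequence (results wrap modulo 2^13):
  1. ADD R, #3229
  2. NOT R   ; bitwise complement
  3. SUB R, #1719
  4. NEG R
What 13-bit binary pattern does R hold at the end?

Start: R = 2990 = 0101110101110.
R = 2990 + 3229 = 6219; wraps to -1973 = 1100001001011
R = NOT 1100001001011 = 0011110110100 = 1972
R = 1972 − 1719 = 253 = 0000011111101
R = −(253) = -253 = 1111100000011

1111100000011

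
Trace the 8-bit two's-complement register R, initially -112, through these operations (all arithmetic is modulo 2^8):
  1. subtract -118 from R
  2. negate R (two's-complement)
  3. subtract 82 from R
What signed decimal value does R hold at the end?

Start: R = -112 = 10010000.
R = -112 − (-118) = 6 = 00000110
R = −(6) = -6 = 11111010
R = -6 − 82 = -88 = 10101000

-88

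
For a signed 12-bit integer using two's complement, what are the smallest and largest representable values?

min = -2048, max = 2047

Minimum: −2^11 = -2048.
Maximum: 2^11 − 1 = 2047.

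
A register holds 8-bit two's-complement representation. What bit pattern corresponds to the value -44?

11010100

|-44| = 44 = 00101100 in 8 bits.
Invert the bits: 11010011. Add 1: 11010100.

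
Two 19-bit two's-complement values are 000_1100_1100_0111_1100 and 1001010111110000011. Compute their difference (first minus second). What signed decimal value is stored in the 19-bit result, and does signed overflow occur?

000_1100_1100_0111_1100 → 0001100110001111100 = 52348 (signed)
1001010111110000011 = -217213 (signed)
Subtract via negate-and-add: invert 1001010111110000011 + 1 = 0110101000001111101 (i.e. 217213).
  0001100110001111100
+ 0110101000001111101
= 1000001110011111001
Result 1000001110011111001: MSB = 1 → 269561 − 524288 = -254727.
Both addends (after negating the subtrahend) are non-negative but the stored result is negative: signed overflow. The true value 52348 − (-217213) = 269561 lies outside [-262144, 262143].

-254727; overflow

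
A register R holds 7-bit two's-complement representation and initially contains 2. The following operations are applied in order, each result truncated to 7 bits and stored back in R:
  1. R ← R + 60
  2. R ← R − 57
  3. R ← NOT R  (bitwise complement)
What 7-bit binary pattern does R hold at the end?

1111010

Start: R = 2 = 0000010.
R = 2 + 60 = 62 = 0111110
R = 62 − 57 = 5 = 0000101
R = NOT 0000101 = 1111010 = -6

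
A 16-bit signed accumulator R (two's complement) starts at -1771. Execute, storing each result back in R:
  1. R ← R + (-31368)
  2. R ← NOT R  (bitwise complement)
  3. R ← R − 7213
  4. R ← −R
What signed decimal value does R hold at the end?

Start: R = -1771 = 1111100100010101.
R = -1771 + (-31368) = -33139; wraps to 32397 = 0111111010001101
R = NOT 0111111010001101 = 1000000101110010 = -32398
R = -32398 − 7213 = -39611; wraps to 25925 = 0110010101000101
R = −(25925) = -25925 = 1001101010111011

-25925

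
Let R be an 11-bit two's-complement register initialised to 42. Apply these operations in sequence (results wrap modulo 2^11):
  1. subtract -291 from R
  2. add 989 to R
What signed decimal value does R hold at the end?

Start: R = 42 = 00000101010.
R = 42 − (-291) = 333 = 00101001101
R = 333 + 989 = 1322; wraps to -726 = 10100101010

-726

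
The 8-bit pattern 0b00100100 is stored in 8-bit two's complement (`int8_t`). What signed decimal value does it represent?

MSB is 0, so the value is non-negative: 00100100 = 36.

36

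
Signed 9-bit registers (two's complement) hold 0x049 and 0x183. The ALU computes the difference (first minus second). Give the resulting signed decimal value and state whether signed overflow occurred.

198; no overflow

0x049 = 001001001 = 73 (signed)
0x183 = 110000011 = -125 (signed)
Subtract via negate-and-add: invert 110000011 + 1 = 001111101 (i.e. 125).
  001001001
+ 001111101
= 011000110
Result 011000110: MSB = 0 → value 198.
Both addends (after negating the subtrahend) are non-negative and so is the stored result: no signed overflow.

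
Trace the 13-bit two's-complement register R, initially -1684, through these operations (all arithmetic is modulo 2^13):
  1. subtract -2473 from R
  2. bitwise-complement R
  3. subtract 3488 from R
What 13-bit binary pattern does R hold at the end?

0111101001010

Start: R = -1684 = 1100101101100.
R = -1684 − (-2473) = 789 = 0001100010101
R = NOT 0001100010101 = 1110011101010 = -790
R = -790 − 3488 = -4278; wraps to 3914 = 0111101001010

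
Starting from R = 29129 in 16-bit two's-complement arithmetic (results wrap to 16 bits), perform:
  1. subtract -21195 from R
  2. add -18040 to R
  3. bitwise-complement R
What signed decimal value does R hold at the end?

-32285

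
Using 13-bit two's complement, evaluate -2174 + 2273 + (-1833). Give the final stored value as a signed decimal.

-1734

-2174 + 2273 = 99 (0000001100011)
99 + (-1833) = -1734 (1100100111010)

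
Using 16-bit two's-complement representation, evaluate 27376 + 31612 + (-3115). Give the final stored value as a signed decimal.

-9663

27376 + 31612 = 58988 → wraps to -6548 (1110011001101100)
-6548 + (-3115) = -9663 (1101101001000001)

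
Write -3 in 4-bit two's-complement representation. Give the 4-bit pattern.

1101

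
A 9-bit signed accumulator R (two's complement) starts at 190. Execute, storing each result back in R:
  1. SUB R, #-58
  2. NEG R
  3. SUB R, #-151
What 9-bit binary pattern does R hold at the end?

110011111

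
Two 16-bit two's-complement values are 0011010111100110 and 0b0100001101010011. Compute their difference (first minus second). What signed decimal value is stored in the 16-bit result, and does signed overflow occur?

0011010111100110 = 13798 (signed)
0b0100001101010011 → 0100001101010011 = 17235 (signed)
Subtract via negate-and-add: invert 0100001101010011 + 1 = 1011110010101101 (i.e. -17235).
  0011010111100110
+ 1011110010101101
= 1111001010010011
Result 1111001010010011: MSB = 1 → 62099 − 65536 = -3437.
Addends (after negating the subtrahend) have opposite signs, so signed overflow cannot occur.

-3437; no overflow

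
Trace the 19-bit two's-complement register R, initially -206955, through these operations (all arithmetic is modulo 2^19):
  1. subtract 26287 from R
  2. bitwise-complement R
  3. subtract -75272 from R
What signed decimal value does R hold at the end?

Start: R = -206955 = 1001101011110010101.
R = -206955 − 26287 = -233242 = 1000111000011100110
R = NOT 1000111000011100110 = 0111000111100011001 = 233241
R = 233241 − (-75272) = 308513; wraps to -215775 = 1001011010100100001

-215775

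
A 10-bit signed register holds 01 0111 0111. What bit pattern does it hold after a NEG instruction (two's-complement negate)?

1010001001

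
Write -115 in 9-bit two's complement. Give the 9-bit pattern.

110001101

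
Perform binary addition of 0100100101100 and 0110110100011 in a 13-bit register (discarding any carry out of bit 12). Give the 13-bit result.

1011011001111

  0100100101100
+ 0110110100011
= 1011011001111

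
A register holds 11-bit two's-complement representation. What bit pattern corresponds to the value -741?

10100011011

|-741| = 741 = 01011100101 in 11 bits.
Invert the bits: 10100011010. Add 1: 10100011011.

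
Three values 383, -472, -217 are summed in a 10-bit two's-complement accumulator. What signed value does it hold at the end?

383 + (-472) = -89 (1110100111)
-89 + (-217) = -306 (1011001110)

-306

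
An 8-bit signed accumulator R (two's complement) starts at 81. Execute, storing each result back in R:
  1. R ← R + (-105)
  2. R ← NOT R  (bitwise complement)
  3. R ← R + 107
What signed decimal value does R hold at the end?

Start: R = 81 = 01010001.
R = 81 + (-105) = -24 = 11101000
R = NOT 11101000 = 00010111 = 23
R = 23 + 107 = 130; wraps to -126 = 10000010

-126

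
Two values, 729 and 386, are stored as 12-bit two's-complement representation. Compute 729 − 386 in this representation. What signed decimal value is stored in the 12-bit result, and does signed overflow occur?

343; no overflow

729 → 001011011001
386 → 000110000010
Subtract via negate-and-add: invert 000110000010 + 1 = 111001111110 (i.e. -386).
  001011011001
+ 111001111110
= 000101010111  (discard carry-out 1)
Result 000101010111: MSB = 0 → value 343.
Addends (after negating the subtrahend) have opposite signs, so signed overflow cannot occur.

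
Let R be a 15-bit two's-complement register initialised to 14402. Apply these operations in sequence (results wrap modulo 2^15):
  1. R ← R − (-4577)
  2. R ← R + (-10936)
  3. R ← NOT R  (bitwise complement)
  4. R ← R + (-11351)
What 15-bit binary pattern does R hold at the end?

011010000111101

Start: R = 14402 = 011100001000010.
R = 14402 − (-4577) = 18979; wraps to -13789 = 100101000100011
R = -13789 + (-10936) = -24725; wraps to 8043 = 001111101101011
R = NOT 001111101101011 = 110000010010100 = -8044
R = -8044 + (-11351) = -19395; wraps to 13373 = 011010000111101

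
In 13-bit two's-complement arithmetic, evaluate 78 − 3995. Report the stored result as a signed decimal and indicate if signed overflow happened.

78 → 0000001001110
3995 → 0111110011011
Subtract via negate-and-add: invert 0111110011011 + 1 = 1000001100101 (i.e. -3995).
  0000001001110
+ 1000001100101
= 1000010110011
Result 1000010110011: MSB = 1 → 4275 − 8192 = -3917.
Addends (after negating the subtrahend) have opposite signs, so signed overflow cannot occur.

-3917; no overflow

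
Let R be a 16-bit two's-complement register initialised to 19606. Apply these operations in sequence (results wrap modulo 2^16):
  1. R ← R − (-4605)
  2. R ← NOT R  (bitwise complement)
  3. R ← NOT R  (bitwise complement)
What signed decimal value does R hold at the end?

24211

Start: R = 19606 = 0100110010010110.
R = 19606 − (-4605) = 24211 = 0101111010010011
R = NOT 0101111010010011 = 1010000101101100 = -24212
R = NOT 1010000101101100 = 0101111010010011 = 24211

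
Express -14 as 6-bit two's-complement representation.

110010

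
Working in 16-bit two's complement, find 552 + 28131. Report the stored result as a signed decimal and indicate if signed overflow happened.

552 → 0000001000101000
28131 → 0110110111100011
  0000001000101000
+ 0110110111100011
= 0111000000001011
Result 0111000000001011: MSB = 0 → value 28683.
Both addends are non-negative and so is the stored result: no signed overflow.

28683; no overflow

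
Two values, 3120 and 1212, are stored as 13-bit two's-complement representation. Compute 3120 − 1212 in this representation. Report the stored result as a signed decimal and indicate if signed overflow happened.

1908; no overflow

3120 → 0110000110000
1212 → 0010010111100
Subtract via negate-and-add: invert 0010010111100 + 1 = 1101101000100 (i.e. -1212).
  0110000110000
+ 1101101000100
= 0011101110100  (discard carry-out 1)
Result 0011101110100: MSB = 0 → value 1908.
Addends (after negating the subtrahend) have opposite signs, so signed overflow cannot occur.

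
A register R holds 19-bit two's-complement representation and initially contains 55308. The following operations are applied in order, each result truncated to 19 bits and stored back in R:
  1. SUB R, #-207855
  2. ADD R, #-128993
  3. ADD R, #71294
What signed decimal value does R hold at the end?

Start: R = 55308 = 0001101100000001100.
R = 55308 − (-207855) = 263163; wraps to -261125 = 1000000001111111011
R = -261125 + (-128993) = -390118; wraps to 134170 = 0100000110000011010
R = 134170 + 71294 = 205464 = 0110010001010011000

205464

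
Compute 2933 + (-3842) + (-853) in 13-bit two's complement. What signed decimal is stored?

-1762

2933 + (-3842) = -909 (1110001110011)
-909 + (-853) = -1762 (1100100011110)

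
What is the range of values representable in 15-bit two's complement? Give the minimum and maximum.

Minimum: −2^14 = -16384.
Maximum: 2^14 − 1 = 16383.

min = -16384, max = 16383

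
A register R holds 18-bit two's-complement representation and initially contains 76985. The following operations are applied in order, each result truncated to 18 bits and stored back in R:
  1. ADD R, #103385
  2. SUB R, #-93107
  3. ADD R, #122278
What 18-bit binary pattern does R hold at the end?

Start: R = 76985 = 010010110010111001.
R = 76985 + 103385 = 180370; wraps to -81774 = 101100000010010010
R = -81774 − (-93107) = 11333 = 000010110001000101
R = 11333 + 122278 = 133611; wraps to -128533 = 100000100111101011

100000100111101011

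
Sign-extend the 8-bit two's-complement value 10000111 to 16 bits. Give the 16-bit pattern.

1111111110000111

MSB of 10000111 is 1; replicate it into the new high bits.
11111111|10000111 → 1111111110000111 (still -121).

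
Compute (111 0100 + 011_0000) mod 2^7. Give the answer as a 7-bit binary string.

0100100

  1110100
+ 0110000
= 0100100  (discard carry-out 1)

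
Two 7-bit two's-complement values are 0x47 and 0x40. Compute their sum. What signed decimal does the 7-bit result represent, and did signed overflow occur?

0x47 = 1000111 = -57 (signed)
0x40 = 1000000 = -64 (signed)
  1000111
+ 1000000
= 0000111  (discard carry-out 1)
Result 0000111: MSB = 0 → value 7.
Both addends are negative but the stored result is non-negative: signed overflow. The true value -57 + (-64) = -121 lies outside [-64, 63].

7; overflow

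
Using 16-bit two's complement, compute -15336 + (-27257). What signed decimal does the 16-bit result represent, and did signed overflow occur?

-15336 → 1100010000011000
-27257 → 1001010110000111
  1100010000011000
+ 1001010110000111
= 0101100110011111  (discard carry-out 1)
Result 0101100110011111: MSB = 0 → value 22943.
Both addends are negative but the stored result is non-negative: signed overflow. The true value -15336 + (-27257) = -42593 lies outside [-32768, 32767].

22943; overflow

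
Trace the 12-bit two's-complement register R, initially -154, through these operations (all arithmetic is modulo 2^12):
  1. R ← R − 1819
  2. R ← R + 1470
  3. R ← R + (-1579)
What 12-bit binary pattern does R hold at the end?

011111011110

Start: R = -154 = 111101100110.
R = -154 − 1819 = -1973 = 100001001011
R = -1973 + 1470 = -503 = 111000001001
R = -503 + (-1579) = -2082; wraps to 2014 = 011111011110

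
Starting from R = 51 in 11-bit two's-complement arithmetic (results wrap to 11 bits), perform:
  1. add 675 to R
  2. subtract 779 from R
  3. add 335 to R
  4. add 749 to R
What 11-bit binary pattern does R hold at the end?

10000000111

Start: R = 51 = 00000110011.
R = 51 + 675 = 726 = 01011010110
R = 726 − 779 = -53 = 11111001011
R = -53 + 335 = 282 = 00100011010
R = 282 + 749 = 1031; wraps to -1017 = 10000000111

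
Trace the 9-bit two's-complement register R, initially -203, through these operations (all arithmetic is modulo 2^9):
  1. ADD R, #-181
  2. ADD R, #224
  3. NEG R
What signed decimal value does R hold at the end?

160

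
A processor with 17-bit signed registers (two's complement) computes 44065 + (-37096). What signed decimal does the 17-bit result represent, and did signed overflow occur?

44065 → 01010110000100001
-37096 → 10110111100011000
  01010110000100001
+ 10110111100011000
= 00001101100111001  (discard carry-out 1)
Result 00001101100111001: MSB = 0 → value 6969.
Addends have opposite signs, so signed overflow cannot occur.

6969; no overflow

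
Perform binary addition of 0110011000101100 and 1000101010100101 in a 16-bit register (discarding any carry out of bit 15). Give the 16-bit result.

  0110011000101100
+ 1000101010100101
= 1111000011010001

1111000011010001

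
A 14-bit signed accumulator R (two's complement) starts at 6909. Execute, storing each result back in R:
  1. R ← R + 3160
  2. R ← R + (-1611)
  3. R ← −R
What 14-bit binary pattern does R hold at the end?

Start: R = 6909 = 01101011111101.
R = 6909 + 3160 = 10069; wraps to -6315 = 10011101010101
R = -6315 + (-1611) = -7926 = 10000100001010
R = −(-7926) = 7926 = 01111011110110

01111011110110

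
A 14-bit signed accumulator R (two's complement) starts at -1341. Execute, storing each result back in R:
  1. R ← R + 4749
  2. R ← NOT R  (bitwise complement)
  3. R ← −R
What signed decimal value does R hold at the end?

3409

Start: R = -1341 = 11101011000011.
R = -1341 + 4749 = 3408 = 00110101010000
R = NOT 00110101010000 = 11001010101111 = -3409
R = −(-3409) = 3409 = 00110101010001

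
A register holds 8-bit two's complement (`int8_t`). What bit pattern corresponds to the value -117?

|-117| = 117 = 01110101 in 8 bits.
Invert the bits: 10001010. Add 1: 10001011.
Check: 10001011 reads as 139 − 256 = -117.

10001011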